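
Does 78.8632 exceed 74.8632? Yes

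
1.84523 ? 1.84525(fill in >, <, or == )<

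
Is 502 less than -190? No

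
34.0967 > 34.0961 True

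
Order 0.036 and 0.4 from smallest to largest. 0.036, 0.4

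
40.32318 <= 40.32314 False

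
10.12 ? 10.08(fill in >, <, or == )>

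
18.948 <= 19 True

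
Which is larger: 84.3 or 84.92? 84.92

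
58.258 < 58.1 False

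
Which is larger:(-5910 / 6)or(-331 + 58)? (-331 + 58)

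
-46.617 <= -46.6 True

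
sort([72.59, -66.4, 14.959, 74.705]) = [-66.4, 14.959, 72.59, 74.705]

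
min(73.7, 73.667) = 73.667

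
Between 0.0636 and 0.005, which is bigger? 0.0636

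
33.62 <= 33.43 False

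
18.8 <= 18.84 True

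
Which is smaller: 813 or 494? 494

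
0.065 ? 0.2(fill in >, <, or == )<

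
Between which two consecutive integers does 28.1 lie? 28 and 29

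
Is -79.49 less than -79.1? Yes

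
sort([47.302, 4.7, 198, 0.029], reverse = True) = [198, 47.302, 4.7, 0.029]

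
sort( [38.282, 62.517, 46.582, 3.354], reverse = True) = [62.517, 46.582, 38.282, 3.354]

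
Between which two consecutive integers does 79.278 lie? 79 and 80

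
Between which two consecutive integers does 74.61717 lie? 74 and 75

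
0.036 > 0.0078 True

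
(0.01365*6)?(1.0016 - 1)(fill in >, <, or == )>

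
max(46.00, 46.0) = 46.0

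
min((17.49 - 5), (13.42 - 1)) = 12.42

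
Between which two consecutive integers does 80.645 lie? 80 and 81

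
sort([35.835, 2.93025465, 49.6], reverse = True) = [49.6, 35.835, 2.93025465]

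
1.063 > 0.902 True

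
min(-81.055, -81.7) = -81.7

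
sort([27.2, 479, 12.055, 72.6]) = [12.055, 27.2, 72.6, 479]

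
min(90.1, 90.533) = 90.1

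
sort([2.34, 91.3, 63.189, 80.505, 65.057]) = [2.34, 63.189, 65.057, 80.505, 91.3]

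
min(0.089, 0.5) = 0.089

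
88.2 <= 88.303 True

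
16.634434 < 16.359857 False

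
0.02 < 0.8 True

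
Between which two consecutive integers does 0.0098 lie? 0 and 1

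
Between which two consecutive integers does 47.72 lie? 47 and 48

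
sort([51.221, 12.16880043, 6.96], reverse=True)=[51.221, 12.16880043, 6.96]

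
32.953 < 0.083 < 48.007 False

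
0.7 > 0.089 True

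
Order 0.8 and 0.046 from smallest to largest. 0.046, 0.8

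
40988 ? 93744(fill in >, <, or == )<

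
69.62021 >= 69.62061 False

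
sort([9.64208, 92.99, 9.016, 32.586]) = [9.016, 9.64208, 32.586, 92.99]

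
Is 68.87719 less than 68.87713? No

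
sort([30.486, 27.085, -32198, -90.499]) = [-32198, -90.499, 27.085, 30.486]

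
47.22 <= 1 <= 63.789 False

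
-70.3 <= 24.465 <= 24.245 False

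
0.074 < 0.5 True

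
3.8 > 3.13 True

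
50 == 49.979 False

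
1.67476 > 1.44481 True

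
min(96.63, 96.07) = 96.07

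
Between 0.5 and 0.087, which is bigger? 0.5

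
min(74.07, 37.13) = 37.13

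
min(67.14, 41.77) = 41.77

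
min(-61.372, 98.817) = -61.372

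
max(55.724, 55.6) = 55.724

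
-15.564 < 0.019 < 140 True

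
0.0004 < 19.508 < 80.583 True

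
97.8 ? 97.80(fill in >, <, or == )==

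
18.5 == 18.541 False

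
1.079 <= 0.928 False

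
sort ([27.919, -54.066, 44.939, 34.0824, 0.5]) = [-54.066, 0.5, 27.919, 34.0824, 44.939]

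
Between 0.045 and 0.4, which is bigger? 0.4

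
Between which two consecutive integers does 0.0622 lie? 0 and 1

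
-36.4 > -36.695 True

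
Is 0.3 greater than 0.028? Yes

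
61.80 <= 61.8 True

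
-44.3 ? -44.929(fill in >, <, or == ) >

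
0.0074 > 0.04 False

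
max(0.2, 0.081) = 0.2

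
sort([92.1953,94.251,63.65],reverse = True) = [94.251,92.1953,63.65]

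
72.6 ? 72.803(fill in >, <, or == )<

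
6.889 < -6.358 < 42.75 False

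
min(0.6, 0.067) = 0.067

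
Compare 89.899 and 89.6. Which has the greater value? 89.899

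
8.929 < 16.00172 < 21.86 True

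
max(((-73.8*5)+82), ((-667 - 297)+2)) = -287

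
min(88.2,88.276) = 88.2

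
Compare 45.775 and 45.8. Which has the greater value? 45.8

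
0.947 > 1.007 False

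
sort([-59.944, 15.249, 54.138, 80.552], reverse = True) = [80.552, 54.138, 15.249, -59.944]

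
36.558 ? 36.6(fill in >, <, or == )<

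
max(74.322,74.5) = 74.5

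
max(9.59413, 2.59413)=9.59413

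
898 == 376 False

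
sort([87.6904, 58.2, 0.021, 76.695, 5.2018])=[0.021, 5.2018, 58.2, 76.695, 87.6904]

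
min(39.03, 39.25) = 39.03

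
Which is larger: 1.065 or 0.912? 1.065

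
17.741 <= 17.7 False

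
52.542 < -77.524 False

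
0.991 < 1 True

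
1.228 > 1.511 False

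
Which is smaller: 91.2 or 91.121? 91.121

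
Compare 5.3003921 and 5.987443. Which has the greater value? 5.987443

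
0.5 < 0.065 False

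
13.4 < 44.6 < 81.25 True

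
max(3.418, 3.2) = 3.418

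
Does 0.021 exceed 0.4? No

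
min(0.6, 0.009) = 0.009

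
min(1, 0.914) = 0.914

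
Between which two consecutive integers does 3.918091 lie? 3 and 4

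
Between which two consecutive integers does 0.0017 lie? 0 and 1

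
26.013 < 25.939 False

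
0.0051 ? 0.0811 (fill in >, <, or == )<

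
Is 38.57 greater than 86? No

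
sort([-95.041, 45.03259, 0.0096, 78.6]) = [-95.041, 0.0096, 45.03259, 78.6]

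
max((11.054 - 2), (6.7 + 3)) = 9.7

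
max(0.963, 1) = 1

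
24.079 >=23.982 True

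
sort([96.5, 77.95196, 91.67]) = [77.95196, 91.67, 96.5]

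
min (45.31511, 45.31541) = 45.31511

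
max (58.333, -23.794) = 58.333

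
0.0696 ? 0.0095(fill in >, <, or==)>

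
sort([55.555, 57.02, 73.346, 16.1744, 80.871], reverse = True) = [80.871, 73.346, 57.02, 55.555, 16.1744]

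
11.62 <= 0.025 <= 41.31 False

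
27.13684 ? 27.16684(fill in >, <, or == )<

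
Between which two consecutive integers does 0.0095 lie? 0 and 1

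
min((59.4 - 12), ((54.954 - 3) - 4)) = 47.4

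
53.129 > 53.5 False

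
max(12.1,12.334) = 12.334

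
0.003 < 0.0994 True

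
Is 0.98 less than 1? Yes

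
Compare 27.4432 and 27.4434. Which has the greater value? 27.4434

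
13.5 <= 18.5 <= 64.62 True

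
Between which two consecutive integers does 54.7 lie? 54 and 55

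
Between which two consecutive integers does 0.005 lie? 0 and 1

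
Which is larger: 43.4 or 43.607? 43.607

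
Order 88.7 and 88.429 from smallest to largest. 88.429, 88.7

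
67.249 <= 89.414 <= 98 True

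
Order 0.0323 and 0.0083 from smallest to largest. 0.0083, 0.0323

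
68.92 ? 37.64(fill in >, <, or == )>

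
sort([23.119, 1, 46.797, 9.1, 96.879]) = [1, 9.1, 23.119, 46.797, 96.879]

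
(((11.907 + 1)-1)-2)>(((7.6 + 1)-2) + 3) True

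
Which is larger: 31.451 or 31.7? 31.7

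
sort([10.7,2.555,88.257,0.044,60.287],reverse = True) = [88.257,60.287,10.7,2.555,0.044]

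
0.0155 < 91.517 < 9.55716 False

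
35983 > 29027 True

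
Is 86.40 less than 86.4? No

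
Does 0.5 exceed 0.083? Yes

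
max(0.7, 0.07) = 0.7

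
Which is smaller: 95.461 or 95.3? 95.3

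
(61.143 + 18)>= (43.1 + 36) True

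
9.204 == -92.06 False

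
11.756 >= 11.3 True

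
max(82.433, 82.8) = 82.8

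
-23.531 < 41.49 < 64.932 True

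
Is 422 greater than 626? No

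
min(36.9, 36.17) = 36.17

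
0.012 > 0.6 False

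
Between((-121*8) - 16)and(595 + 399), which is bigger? (595 + 399)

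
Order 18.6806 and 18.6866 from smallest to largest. 18.6806, 18.6866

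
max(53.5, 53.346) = 53.5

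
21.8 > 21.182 True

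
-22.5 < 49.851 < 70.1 True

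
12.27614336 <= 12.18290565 False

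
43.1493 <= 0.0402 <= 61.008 False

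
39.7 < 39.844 True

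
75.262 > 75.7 False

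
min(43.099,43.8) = 43.099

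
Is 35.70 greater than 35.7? No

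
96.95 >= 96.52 True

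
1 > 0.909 True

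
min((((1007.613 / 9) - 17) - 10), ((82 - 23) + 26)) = 84.957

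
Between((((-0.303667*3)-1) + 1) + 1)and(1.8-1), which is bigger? (1.8-1)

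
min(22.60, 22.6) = 22.60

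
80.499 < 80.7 True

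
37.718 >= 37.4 True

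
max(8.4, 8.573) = 8.573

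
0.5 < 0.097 False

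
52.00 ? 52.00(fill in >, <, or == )==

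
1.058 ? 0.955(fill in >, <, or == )>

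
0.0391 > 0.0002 True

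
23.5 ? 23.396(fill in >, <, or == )>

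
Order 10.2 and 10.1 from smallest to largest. 10.1, 10.2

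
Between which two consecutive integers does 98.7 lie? 98 and 99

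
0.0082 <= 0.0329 True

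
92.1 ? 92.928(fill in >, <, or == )<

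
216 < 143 False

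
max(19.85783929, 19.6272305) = 19.85783929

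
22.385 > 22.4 False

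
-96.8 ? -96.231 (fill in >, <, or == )<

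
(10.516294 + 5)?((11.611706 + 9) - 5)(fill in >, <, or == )<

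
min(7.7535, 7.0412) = 7.0412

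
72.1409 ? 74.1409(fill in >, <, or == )<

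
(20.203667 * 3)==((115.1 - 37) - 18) False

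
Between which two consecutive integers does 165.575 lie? 165 and 166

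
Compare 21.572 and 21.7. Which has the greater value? 21.7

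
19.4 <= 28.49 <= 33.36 True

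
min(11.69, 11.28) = 11.28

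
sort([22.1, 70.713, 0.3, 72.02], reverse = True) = [72.02, 70.713, 22.1, 0.3]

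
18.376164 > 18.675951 False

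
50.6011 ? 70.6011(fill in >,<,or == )<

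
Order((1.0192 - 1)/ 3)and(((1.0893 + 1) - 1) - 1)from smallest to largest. ((1.0192 - 1)/ 3), (((1.0893 + 1) - 1) - 1)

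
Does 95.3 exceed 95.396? No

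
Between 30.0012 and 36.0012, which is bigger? 36.0012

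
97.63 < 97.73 True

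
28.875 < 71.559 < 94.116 True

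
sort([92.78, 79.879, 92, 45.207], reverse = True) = [92.78, 92, 79.879, 45.207]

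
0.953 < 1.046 True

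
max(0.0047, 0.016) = 0.016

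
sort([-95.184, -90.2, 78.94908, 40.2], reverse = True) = [78.94908, 40.2, -90.2, -95.184]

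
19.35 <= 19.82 True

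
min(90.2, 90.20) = 90.2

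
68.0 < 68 False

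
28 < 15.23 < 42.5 False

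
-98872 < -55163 True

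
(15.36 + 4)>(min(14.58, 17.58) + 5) False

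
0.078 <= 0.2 True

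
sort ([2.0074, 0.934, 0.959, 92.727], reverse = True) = [92.727, 2.0074, 0.959, 0.934]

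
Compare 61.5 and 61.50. They are equal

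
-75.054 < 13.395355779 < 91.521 True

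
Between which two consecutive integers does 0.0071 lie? 0 and 1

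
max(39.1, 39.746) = 39.746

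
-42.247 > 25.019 False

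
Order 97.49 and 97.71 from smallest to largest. 97.49, 97.71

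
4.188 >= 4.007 True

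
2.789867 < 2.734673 False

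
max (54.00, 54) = 54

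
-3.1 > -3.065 False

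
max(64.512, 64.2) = 64.512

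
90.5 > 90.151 True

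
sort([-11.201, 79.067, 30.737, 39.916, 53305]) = [-11.201, 30.737, 39.916, 79.067, 53305]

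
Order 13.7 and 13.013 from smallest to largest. 13.013, 13.7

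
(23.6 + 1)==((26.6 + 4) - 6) True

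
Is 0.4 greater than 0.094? Yes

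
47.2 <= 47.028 False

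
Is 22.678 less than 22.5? No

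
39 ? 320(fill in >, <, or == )<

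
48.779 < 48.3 False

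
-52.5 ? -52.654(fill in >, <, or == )>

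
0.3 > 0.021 True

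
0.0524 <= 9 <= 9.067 True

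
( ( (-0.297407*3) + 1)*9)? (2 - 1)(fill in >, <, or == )<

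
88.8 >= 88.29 True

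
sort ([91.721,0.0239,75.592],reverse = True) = [91.721,75.592,0.0239]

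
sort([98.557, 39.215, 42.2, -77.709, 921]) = [-77.709, 39.215, 42.2, 98.557, 921]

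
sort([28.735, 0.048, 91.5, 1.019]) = [0.048, 1.019, 28.735, 91.5]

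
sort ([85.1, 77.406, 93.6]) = [77.406, 85.1, 93.6]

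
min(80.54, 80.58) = 80.54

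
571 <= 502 False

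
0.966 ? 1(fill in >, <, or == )<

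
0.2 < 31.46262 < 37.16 True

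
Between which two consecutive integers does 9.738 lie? 9 and 10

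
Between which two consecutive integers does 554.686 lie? 554 and 555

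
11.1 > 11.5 False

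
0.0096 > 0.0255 False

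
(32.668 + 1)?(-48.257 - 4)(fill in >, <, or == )>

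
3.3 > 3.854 False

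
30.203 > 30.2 True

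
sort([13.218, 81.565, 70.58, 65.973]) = [13.218, 65.973, 70.58, 81.565]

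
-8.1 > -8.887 True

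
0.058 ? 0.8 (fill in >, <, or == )<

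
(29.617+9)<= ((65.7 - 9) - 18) True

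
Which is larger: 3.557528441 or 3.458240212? 3.557528441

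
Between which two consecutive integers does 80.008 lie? 80 and 81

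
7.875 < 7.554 False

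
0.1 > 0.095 True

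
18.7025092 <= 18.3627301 False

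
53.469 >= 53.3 True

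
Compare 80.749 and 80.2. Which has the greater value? 80.749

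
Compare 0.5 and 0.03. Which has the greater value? 0.5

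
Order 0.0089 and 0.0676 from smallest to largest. 0.0089, 0.0676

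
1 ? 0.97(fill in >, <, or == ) >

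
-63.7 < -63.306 True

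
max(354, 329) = 354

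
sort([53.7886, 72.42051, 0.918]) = [0.918, 53.7886, 72.42051]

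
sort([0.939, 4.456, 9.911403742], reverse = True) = [9.911403742, 4.456, 0.939]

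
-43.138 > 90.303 False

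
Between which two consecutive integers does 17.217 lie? 17 and 18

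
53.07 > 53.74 False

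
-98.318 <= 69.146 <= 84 True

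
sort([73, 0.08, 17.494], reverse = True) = [73, 17.494, 0.08]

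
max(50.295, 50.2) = 50.295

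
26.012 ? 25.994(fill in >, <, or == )>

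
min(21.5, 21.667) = 21.5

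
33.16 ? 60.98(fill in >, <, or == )<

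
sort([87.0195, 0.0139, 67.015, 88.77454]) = [0.0139, 67.015, 87.0195, 88.77454]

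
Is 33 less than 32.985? No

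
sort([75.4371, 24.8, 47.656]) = [24.8, 47.656, 75.4371]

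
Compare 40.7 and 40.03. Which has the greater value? 40.7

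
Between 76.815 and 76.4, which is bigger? 76.815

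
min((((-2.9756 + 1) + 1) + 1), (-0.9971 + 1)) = 0.0029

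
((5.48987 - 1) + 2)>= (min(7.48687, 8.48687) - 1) True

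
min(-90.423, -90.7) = -90.7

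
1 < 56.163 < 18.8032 False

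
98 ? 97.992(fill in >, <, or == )>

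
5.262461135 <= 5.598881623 True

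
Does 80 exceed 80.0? No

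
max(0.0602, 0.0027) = 0.0602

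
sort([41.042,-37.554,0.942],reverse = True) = [41.042,0.942,-37.554]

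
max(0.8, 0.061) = 0.8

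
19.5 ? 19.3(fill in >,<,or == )>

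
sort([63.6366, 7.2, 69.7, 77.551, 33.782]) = [7.2, 33.782, 63.6366, 69.7, 77.551]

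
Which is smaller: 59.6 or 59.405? 59.405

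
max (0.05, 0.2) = 0.2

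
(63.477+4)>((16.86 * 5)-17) True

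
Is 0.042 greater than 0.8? No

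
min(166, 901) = 166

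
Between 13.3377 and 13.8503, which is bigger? 13.8503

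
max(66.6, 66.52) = 66.6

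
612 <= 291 False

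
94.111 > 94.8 False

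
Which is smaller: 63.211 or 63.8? 63.211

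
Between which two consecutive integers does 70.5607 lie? 70 and 71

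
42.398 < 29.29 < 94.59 False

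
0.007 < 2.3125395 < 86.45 True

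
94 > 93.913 True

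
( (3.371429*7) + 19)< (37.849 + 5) True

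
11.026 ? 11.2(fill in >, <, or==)<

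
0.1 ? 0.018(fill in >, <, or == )>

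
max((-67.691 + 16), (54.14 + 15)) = 69.14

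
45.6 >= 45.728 False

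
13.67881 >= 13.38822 True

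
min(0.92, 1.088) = 0.92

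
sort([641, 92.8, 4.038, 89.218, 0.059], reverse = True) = [641, 92.8, 89.218, 4.038, 0.059]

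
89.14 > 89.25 False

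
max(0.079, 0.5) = 0.5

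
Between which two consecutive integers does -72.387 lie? -73 and -72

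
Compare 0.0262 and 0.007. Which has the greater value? 0.0262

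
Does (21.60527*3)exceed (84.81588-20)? No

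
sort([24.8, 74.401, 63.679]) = [24.8, 63.679, 74.401]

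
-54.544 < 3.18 True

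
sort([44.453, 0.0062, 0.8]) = [0.0062, 0.8, 44.453]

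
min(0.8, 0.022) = 0.022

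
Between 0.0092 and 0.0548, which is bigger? 0.0548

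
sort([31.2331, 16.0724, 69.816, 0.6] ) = [0.6, 16.0724, 31.2331, 69.816]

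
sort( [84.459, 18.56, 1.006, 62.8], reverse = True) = [84.459, 62.8, 18.56, 1.006]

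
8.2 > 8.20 False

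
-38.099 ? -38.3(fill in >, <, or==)>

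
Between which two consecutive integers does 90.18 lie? 90 and 91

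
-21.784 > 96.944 False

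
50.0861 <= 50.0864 True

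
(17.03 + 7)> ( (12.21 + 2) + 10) False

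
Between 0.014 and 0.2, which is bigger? 0.2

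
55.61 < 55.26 False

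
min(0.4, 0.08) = 0.08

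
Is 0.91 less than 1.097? Yes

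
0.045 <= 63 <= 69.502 True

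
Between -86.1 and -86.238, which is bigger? -86.1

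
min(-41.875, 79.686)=-41.875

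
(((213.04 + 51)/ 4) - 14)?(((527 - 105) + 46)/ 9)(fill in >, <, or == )>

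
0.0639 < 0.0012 False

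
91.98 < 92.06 True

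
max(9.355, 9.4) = 9.4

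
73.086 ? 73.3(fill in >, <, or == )<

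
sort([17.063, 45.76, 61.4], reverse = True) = [61.4, 45.76, 17.063]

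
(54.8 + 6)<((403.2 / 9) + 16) False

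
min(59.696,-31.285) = -31.285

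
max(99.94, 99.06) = 99.94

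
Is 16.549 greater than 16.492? Yes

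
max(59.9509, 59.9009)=59.9509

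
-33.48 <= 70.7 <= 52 False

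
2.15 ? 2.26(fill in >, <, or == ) <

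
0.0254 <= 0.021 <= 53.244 False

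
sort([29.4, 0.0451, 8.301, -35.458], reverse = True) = [29.4, 8.301, 0.0451, -35.458]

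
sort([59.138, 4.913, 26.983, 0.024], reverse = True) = [59.138, 26.983, 4.913, 0.024]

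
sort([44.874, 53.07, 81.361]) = [44.874, 53.07, 81.361]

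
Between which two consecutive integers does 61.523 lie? 61 and 62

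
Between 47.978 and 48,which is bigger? 48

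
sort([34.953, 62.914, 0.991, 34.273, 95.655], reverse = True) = [95.655, 62.914, 34.953, 34.273, 0.991]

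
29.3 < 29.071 False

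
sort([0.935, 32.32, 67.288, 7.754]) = [0.935, 7.754, 32.32, 67.288]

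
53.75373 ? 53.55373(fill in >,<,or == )>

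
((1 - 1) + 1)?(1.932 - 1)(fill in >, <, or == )>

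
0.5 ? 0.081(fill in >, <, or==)>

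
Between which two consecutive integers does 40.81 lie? 40 and 41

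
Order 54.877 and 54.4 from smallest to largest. 54.4, 54.877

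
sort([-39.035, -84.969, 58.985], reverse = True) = [58.985, -39.035, -84.969]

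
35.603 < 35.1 False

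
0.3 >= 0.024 True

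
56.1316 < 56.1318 True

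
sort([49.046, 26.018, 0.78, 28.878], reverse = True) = [49.046, 28.878, 26.018, 0.78]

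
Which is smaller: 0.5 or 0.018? 0.018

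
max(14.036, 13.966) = 14.036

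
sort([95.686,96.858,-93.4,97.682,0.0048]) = [-93.4,0.0048,95.686,96.858,97.682]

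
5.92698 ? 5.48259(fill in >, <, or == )>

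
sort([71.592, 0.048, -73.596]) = [-73.596, 0.048, 71.592]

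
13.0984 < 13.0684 False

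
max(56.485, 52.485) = 56.485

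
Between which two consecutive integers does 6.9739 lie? 6 and 7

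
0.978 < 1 True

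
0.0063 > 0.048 False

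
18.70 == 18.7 True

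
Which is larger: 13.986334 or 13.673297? 13.986334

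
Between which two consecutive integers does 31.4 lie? 31 and 32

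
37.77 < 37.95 True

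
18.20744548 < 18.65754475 True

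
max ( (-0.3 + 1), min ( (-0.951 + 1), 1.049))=0.7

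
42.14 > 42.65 False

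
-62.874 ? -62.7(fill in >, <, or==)<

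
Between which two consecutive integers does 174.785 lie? 174 and 175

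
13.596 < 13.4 False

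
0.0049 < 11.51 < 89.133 True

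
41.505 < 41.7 True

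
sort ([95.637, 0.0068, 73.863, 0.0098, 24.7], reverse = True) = [95.637, 73.863, 24.7, 0.0098, 0.0068]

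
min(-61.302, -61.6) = -61.6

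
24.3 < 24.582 True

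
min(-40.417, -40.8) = -40.8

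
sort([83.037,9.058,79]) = [9.058,79,83.037]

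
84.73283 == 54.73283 False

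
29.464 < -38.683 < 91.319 False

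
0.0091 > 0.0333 False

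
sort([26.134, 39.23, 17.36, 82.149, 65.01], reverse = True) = [82.149, 65.01, 39.23, 26.134, 17.36]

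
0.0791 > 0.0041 True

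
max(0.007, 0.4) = 0.4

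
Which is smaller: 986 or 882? 882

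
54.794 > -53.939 True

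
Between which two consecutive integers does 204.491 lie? 204 and 205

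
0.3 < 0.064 False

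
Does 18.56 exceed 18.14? Yes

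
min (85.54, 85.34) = 85.34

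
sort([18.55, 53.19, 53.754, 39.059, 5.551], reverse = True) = [53.754, 53.19, 39.059, 18.55, 5.551]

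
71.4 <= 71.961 True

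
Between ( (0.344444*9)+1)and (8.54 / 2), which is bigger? (8.54 / 2)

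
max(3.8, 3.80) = 3.80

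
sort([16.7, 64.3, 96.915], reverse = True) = [96.915, 64.3, 16.7]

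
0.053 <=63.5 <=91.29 True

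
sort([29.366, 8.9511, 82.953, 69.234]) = [8.9511, 29.366, 69.234, 82.953]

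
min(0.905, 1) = 0.905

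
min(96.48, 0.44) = 0.44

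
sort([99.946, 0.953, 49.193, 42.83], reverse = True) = [99.946, 49.193, 42.83, 0.953]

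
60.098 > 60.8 False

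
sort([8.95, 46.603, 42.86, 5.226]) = [5.226, 8.95, 42.86, 46.603]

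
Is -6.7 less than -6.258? Yes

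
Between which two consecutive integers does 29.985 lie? 29 and 30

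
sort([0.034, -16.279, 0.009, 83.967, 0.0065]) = [-16.279, 0.0065, 0.009, 0.034, 83.967]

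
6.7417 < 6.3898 False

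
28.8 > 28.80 False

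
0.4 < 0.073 False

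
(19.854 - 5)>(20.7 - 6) True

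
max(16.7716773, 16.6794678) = 16.7716773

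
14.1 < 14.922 True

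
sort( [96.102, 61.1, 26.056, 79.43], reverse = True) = [96.102, 79.43, 61.1, 26.056]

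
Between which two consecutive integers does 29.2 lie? 29 and 30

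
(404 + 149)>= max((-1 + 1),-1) True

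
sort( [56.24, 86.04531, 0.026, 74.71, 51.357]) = [0.026, 51.357, 56.24, 74.71, 86.04531]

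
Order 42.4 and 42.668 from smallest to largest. 42.4, 42.668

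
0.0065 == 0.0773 False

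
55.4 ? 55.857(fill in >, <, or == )<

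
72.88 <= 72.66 False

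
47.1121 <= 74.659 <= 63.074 False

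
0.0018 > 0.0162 False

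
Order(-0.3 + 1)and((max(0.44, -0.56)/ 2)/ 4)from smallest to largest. ((max(0.44, -0.56)/ 2)/ 4), (-0.3 + 1)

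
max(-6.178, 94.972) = 94.972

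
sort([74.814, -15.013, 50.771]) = [-15.013, 50.771, 74.814]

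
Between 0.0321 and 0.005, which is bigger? 0.0321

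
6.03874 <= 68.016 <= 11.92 False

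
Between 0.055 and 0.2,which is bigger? 0.2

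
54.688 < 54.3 False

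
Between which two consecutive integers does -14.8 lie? -15 and -14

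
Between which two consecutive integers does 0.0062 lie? 0 and 1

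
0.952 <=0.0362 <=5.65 False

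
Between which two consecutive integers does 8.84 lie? 8 and 9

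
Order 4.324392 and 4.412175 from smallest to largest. 4.324392, 4.412175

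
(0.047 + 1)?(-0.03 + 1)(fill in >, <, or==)>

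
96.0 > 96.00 False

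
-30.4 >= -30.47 True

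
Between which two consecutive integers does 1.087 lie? 1 and 2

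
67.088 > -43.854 True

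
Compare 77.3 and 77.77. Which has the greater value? 77.77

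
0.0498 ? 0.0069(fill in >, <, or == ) >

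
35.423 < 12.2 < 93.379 False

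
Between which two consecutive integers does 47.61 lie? 47 and 48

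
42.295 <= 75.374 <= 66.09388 False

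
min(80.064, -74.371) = -74.371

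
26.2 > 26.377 False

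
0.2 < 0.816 True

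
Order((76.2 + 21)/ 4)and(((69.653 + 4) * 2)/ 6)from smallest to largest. ((76.2 + 21)/ 4), (((69.653 + 4) * 2)/ 6)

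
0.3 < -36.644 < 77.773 False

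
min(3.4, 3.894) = 3.4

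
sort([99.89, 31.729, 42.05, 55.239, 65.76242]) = [31.729, 42.05, 55.239, 65.76242, 99.89]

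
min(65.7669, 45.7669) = 45.7669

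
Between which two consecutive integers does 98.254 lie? 98 and 99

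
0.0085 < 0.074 True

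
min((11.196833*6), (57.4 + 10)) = 67.180998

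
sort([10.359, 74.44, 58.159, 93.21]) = [10.359, 58.159, 74.44, 93.21]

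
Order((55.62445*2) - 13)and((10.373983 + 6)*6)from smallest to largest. ((10.373983 + 6)*6), ((55.62445*2) - 13)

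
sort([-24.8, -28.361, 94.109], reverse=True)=[94.109, -24.8, -28.361]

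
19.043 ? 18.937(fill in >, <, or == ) >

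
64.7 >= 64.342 True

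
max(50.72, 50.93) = 50.93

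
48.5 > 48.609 False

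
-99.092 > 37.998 False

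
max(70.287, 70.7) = 70.7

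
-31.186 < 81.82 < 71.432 False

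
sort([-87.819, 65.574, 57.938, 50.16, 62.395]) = [-87.819, 50.16, 57.938, 62.395, 65.574]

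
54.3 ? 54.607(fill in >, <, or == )<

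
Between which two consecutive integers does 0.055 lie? 0 and 1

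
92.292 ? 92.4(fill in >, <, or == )<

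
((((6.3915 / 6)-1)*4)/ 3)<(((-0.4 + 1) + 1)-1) True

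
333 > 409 False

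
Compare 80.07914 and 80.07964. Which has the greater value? 80.07964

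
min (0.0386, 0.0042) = 0.0042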